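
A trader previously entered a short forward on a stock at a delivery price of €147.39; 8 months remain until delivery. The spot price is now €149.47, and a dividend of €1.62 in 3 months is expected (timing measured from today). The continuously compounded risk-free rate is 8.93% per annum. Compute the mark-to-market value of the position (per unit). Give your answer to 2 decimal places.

-€9.01

PV(remaining dividends) I = 1.62·e^(−0.0893·3/12) = 1.5842
Current forward F = (S − I)·e^(rT) = (149.47 − 1.5842)·e^(0.0893·8/12) = 147.8858 × 1.061341 = 156.9573
Value (long) = (F − K)·e^(−rT) = (156.9573 − 147.39) × 0.942204 = 9.0143
Short position value = −(long value) = -€9.01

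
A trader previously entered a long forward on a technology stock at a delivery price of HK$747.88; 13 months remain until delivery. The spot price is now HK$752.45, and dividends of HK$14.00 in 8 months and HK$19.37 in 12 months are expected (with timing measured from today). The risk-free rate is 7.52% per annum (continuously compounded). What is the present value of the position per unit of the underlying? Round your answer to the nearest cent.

PV(remaining dividends) I = 14.00·e^(−0.0752·8/12) + 19.37·e^(−0.0752·12/12) = 31.2822
Current forward F = (S − I)·e^(rT) = (752.45 − 31.2822)·e^(0.0752·13/12) = 721.1678 × 1.084877 = 782.3784
Value (long) = (F − K)·e^(−rT) = (782.3784 − 747.88) × 0.921763 = 31.7993
Value = HK$31.80

HK$31.80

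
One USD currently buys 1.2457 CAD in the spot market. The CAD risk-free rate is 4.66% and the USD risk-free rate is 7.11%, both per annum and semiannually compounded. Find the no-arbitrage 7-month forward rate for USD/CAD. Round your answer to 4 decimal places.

1.2285

By covered interest parity, F = S · (1+r_CAD/2)^(2T) / (1+r_USD/2)^(2T)
= 1.2457 × 1.027236 / 1.041597 = 1.2457 × 0.986213
F = 1.2285 CAD per USD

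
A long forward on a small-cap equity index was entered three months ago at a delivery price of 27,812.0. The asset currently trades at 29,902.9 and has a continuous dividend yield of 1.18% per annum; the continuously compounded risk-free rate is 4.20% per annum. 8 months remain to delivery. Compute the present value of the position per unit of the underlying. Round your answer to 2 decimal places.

2624.52

Current fair forward for the remaining 8 months: F = S·e^((r − q)·T), (r − q) = 0.0420 − 0.0118 = 0.0302
F = 29902.9 · e^(0.0302 × 8/12) = 29902.9 × 1.02033738 = 30511.0466
Value of long forward = (F − K)·e^(−rT) = (30511.0466 − 27812.0) · e^(−0.0420·8/12)
= 2699.0466 × 0.97238837 = 2624.52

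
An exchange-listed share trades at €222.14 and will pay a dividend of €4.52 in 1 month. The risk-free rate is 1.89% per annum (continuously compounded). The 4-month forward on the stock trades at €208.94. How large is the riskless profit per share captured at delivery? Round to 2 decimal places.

€10.06 per share

PV(dividends) I = 4.52·e^(−0.0189·1/12) = 4.5129
Fair forward F* = (S − I)·e^(rT) = (222.14 − 4.5129)·e^0.006300 = 217.6271 × 1.006320 = 219.0025
Market €208.94 < fair 219.0025: forward underpriced → reverse cash-and-carry (short the stock, invest proceeds at r, pay the dividends, go long the forward).
Profit at T = |F_mkt − F*| = |208.94 − 219.0025| = €10.06 per share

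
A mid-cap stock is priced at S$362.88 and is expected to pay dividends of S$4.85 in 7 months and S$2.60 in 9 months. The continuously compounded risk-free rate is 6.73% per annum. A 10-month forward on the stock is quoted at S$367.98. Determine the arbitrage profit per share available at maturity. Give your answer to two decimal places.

S$8.29 per share

PV(dividends) I = 4.85·e^(−0.0673·7/12) + 2.60·e^(−0.0673·9/12) = 7.1353
Fair forward F* = (S − I)·e^(rT) = (362.88 − 7.1353)·e^0.056083 = 355.7447 × 1.057685 = 376.2658
Market S$367.98 < fair 376.2658: forward underpriced → reverse cash-and-carry (short the stock, invest proceeds at r, pay the dividends, go long the forward).
Profit at T = |F_mkt − F*| = |367.98 − 376.2658| = S$8.29 per share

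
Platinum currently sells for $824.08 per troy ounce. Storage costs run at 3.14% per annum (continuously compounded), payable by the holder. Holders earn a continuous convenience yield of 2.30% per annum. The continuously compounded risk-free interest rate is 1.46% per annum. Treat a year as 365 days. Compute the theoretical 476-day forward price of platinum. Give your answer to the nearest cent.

Net carry = r + u − y = 0.0146 + 0.0314 − 0.0230 = 0.0230
F = S·e^((r+u−y)T) = 824.08 · e^(0.0230 × 476/365) = 824.08 · e^0.029995
= 824.08 × 1.030449 = $849.17 per troy ounce

$849.17 per troy ounce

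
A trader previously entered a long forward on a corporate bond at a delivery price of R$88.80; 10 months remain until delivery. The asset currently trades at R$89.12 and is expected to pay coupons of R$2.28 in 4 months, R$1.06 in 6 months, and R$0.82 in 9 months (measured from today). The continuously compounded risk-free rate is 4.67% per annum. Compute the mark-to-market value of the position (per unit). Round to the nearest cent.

-R$0.36

PV(remaining coupons) I = 2.28·e^(−0.0467·4/12) + 1.06·e^(−0.0467·6/12) + 0.82·e^(−0.0467·9/12) = 4.0721
Current forward F = (S − I)·e^(rT) = (89.12 − 4.0721)·e^(0.0467·10/12) = 85.0479 × 1.039684 = 88.4229
Value (long) = (F − K)·e^(−rT) = (88.4229 − 88.80) × 0.961831 = -0.3627
Value = -R$0.36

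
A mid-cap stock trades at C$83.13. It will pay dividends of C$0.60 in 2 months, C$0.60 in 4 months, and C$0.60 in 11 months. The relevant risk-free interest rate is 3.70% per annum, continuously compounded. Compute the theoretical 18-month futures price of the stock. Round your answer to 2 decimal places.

PV(dividends) I = 0.60·e^(−0.0370·2/12) + 0.60·e^(−0.0370·4/12) + 0.60·e^(−0.0370·11/12)
I = 0.5963 + 0.5926 + 0.5800 = 1.7689
F = (S − I)·e^(rT) = (83.13 − 1.7689) · e^(0.0370·18/12)
= 81.3611 · e^0.055500 = 81.3611 × 1.057069 = C$86.00

C$86.00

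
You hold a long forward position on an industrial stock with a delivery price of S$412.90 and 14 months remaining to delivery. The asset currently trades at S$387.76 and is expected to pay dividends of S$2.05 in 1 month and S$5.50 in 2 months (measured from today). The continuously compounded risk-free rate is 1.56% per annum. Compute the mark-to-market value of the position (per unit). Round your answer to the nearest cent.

-S$25.23

PV(remaining dividends) I = 2.05·e^(−0.0156·1/12) + 5.50·e^(−0.0156·2/12) = 7.5331
Current forward F = (S − I)·e^(rT) = (387.76 − 7.5331)·e^(0.0156·14/12) = 380.2269 × 1.018367 = 387.2105
Value (long) = (F − K)·e^(−rT) = (387.2105 − 412.90) × 0.981965 = -25.2262
Value = -S$25.23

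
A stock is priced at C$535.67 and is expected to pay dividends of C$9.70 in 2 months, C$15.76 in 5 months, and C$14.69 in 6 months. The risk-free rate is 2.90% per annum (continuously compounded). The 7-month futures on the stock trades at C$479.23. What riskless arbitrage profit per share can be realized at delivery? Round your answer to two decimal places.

C$25.20 per share

PV(dividends) I = 9.70·e^(−0.0290·2/12) + 15.76·e^(−0.0290·5/12) + 14.69·e^(−0.0290·6/12) = 39.7025
Fair futures F* = (S − I)·e^(rT) = (535.67 − 39.7025)·e^0.016917 = 495.9675 × 1.017061 = 504.4292
Market C$479.23 < fair 504.4292: forward underpriced → reverse cash-and-carry (short the stock, invest proceeds at r, pay the dividends, go long the forward).
Profit at T = |F_mkt − F*| = |479.23 − 504.4292| = C$25.20 per share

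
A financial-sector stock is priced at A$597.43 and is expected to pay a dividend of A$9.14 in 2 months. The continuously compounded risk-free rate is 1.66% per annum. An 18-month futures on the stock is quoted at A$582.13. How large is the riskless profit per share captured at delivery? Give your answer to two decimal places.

A$21.02 per share

PV(dividends) I = 9.14·e^(−0.0166·2/12) = 9.1147
Fair futures F* = (S − I)·e^(rT) = (597.43 − 9.1147)·e^0.024900 = 588.3153 × 1.025213 = 603.1485
Market A$582.13 < fair 603.1485: forward underpriced → reverse cash-and-carry (short the stock, invest proceeds at r, pay the dividends, go long the forward).
Profit at T = |F_mkt − F*| = |582.13 − 603.1485| = A$21.02 per share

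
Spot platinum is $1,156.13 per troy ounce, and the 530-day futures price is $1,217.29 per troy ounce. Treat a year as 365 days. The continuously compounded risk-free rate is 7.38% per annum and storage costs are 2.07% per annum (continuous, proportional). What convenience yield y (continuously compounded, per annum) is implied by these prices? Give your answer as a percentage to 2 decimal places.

F = S·e^((r+u−y)T) ⇒ (r+u−y) = ln(F/S)/T
ln(1217.29/1156.13) = 0.051549; /T ⇒ 0.035501
y = r + u − ln(F/S)/T = 0.0738 + 0.0207 − 0.035501 = 0.058999
y = 5.90%

5.90%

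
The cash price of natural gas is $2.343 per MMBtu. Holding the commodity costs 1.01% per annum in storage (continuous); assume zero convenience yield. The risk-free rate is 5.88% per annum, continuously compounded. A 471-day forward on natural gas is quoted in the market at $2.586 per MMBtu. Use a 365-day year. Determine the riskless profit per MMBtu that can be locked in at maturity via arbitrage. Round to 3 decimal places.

$0.025 per MMBtu

Fair forward: F* = S·e^(carry·T), with carry = (r + u) = 0.0588 + 0.0101 = 0.0689
F* = 2.343 · e^(0.0689 × 471/365) = 2.343 · e^0.088909 = 2.343 × 1.092981 = $2.5609
Market $2.586 > fair $2.5609: forward overpriced → cash-and-carry (buy spot, short the forward).
At maturity, profit = |F_mkt − F*| = |2.586 − 2.5609| = $0.025 per MMBtu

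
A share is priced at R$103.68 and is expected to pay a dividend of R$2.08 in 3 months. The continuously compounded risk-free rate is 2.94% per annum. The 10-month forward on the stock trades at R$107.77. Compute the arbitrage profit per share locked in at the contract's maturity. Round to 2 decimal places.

R$3.63 per share

PV(dividends) I = 2.08·e^(−0.0294·3/12) = 2.0648
Fair forward F* = (S − I)·e^(rT) = (103.68 − 2.0648)·e^0.024500 = 101.6152 × 1.024803 = 104.1356
Market R$107.77 > fair 104.1356: forward overpriced → cash-and-carry (borrow at r, buy the stock and collect the dividends, short the forward).
Profit at T = |F_mkt − F*| = |107.77 − 104.1356| = R$3.63 per share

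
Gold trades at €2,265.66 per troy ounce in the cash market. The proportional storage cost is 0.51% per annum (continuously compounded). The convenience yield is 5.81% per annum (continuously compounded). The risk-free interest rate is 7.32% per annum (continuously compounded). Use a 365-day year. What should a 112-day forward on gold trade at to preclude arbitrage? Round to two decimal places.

Net carry = r + u − y = 0.0732 + 0.0051 − 0.0581 = 0.0202
F = S·e^((r+u−y)T) = 2265.66 · e^(0.0202 × 112/365) = 2265.66 · e^0.00619836
= 2265.66 × 1.00621761 = €2,279.75 per troy ounce

€2,279.75 per troy ounce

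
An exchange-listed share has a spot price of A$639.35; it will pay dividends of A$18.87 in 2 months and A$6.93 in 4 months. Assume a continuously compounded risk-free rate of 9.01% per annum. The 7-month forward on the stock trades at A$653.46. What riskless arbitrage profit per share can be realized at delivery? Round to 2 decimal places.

A$6.29 per share

PV(dividends) I = 18.87·e^(−0.0901·2/12) + 6.93·e^(−0.0901·4/12) = 25.3137
Fair forward F* = (S − I)·e^(rT) = (639.35 − 25.3137)·e^0.052558 = 614.0363 × 1.053964 = 647.1722
Market A$653.46 > fair 647.1722: forward overpriced → cash-and-carry (borrow at r, buy the stock and collect the dividends, short the forward).
Profit at T = |F_mkt − F*| = |653.46 − 647.1722| = A$6.29 per share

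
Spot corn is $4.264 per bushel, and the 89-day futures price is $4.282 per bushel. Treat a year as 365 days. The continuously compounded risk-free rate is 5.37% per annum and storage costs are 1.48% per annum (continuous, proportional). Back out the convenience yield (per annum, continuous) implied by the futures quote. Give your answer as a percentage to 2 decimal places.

F = S·e^((r+u−y)T) ⇒ (r+u−y) = ln(F/S)/T
ln(4.282/4.264) = 0.004213; /T ⇒ 0.017278
y = r + u − ln(F/S)/T = 0.0537 + 0.0148 − 0.017278 = 0.051222
y = 5.12%

5.12%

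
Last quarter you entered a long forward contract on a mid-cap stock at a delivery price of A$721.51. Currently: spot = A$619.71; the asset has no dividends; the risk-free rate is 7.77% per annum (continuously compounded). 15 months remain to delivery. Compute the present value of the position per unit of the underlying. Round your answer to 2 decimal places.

Current fair forward for the remaining 15 months: F = S·e^(r·T), r = 0.0777
F = 619.71 · e^(0.0777 × 15/12) = 619.71 × 1.101998 = 682.9192
Value of long forward = (F − K)·e^(−rT) = (682.9192 − 721.51) · e^(−0.0777·15/12)
= -38.5908 × 0.907443 = -35.02

-A$35.02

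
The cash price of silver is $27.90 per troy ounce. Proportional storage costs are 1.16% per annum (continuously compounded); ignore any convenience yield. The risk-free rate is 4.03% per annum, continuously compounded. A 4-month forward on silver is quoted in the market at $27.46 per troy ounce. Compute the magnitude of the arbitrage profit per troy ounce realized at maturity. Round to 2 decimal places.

$0.93 per troy ounce

Fair forward: F* = S·e^(carry·T), with carry = (r + u) = 0.0403 + 0.0116 = 0.0519
F* = 27.90 · e^(0.0519 × 4/12) = 27.90 · e^0.017300 = 27.90 × 1.017451 = $28.3869
Market $27.46 < fair $28.3869: forward underpriced → reverse cash-and-carry (short spot, go long the forward).
At maturity, profit = |F_mkt − F*| = |27.46 − 28.3869| = $0.93 per troy ounce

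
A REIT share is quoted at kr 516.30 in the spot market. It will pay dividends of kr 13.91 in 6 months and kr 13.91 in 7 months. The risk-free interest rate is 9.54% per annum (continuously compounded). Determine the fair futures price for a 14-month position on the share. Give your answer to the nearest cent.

PV(dividends) I = 13.91·e^(−0.0954·6/12) + 13.91·e^(−0.0954·7/12)
I = 13.2621 + 13.1571 = 26.4192
F = (S − I)·e^(rT) = (516.30 − 26.4192) · e^(0.0954·14/12)
= 489.8808 · e^0.111300 = 489.8808 × 1.117730 = kr 547.55

kr 547.55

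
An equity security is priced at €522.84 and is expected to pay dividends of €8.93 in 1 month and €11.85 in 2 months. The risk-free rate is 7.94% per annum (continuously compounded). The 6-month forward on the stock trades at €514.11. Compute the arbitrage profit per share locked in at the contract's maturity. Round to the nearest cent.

PV(dividends) I = 8.93·e^(−0.0794·1/12) + 11.85·e^(−0.0794·2/12) = 20.5653
Fair forward F* = (S − I)·e^(rT) = (522.84 − 20.5653)·e^0.039700 = 502.2747 × 1.040499 = 522.6163
Market €514.11 < fair 522.6163: forward underpriced → reverse cash-and-carry (short the stock, invest proceeds at r, pay the dividends, go long the forward).
Profit at T = |F_mkt − F*| = |514.11 − 522.6163| = €8.51 per share

€8.51 per share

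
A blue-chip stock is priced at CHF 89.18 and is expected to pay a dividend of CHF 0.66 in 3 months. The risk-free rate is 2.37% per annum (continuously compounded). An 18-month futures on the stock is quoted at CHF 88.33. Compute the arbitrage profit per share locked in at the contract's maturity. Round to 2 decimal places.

CHF 3.40 per share

PV(dividends) I = 0.66·e^(−0.0237·3/12) = 0.6561
Fair futures F* = (S − I)·e^(rT) = (89.18 − 0.6561)·e^0.035550 = 88.5239 × 1.036189 = 91.7275
Market CHF 88.33 < fair 91.7275: forward underpriced → reverse cash-and-carry (short the stock, invest proceeds at r, pay the dividends, go long the forward).
Profit at T = |F_mkt − F*| = |88.33 − 91.7275| = CHF 3.40 per share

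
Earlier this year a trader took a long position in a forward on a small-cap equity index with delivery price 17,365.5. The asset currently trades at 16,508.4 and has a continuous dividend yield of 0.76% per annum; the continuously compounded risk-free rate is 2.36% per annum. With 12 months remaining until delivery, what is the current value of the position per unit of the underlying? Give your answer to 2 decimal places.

-577.06

Current fair forward for the remaining 12 months: F = S·e^((r − q)·T), (r − q) = 0.0236 − 0.0076 = 0.0160
F = 16508.4 · e^(0.0160 × 12/12) = 16508.4 × 1.01612869 = 16774.6589
Value of long forward = (F − K)·e^(−rT) = (16774.6589 − 17365.5) · e^(−0.0236·12/12)
= -590.8411 × 0.97667630 = -577.06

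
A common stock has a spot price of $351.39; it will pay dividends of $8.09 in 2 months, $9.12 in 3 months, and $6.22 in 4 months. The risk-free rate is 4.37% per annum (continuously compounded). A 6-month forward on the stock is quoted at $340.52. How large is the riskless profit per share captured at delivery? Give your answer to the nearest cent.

$5.06 per share

PV(dividends) I = 8.09·e^(−0.0437·2/12) + 9.12·e^(−0.0437·3/12) + 6.22·e^(−0.0437·4/12) = 23.1823
Fair forward F* = (S − I)·e^(rT) = (351.39 − 23.1823)·e^0.021850 = 328.2077 × 1.022090 = 335.4578
Market $340.52 > fair 335.4578: forward overpriced → cash-and-carry (borrow at r, buy the stock and collect the dividends, short the forward).
Profit at T = |F_mkt − F*| = |340.52 − 335.4578| = $5.06 per share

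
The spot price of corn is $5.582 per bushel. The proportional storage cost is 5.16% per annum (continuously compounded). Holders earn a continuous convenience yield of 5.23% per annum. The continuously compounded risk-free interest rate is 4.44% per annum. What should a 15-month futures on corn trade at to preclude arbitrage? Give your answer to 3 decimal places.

$5.895 per bushel

Net carry = r + u − y = 0.0444 + 0.0516 − 0.0523 = 0.0437
F = S·e^((r+u−y)T) = 5.582 · e^(0.0437 × 15/12) = 5.582 · e^0.054625
= 5.582 × 1.056144 = $5.895 per bushel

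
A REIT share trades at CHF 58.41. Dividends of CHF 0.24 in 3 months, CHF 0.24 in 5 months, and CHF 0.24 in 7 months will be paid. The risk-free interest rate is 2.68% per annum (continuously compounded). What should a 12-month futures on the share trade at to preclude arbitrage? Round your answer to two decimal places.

PV(dividends) I = 0.24·e^(−0.0268·3/12) + 0.24·e^(−0.0268·5/12) + 0.24·e^(−0.0268·7/12)
I = 0.2384 + 0.2373 + 0.2363 = 0.7120
F = (S − I)·e^(rT) = (58.41 − 0.7120) · e^(0.0268·12/12)
= 57.6980 · e^0.026800 = 57.6980 × 1.027162 = CHF 59.27

CHF 59.27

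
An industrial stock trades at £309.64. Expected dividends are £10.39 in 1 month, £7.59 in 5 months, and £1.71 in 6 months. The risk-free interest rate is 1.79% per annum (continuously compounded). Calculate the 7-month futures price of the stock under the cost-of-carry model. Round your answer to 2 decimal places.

£293.08

PV(dividends) I = 10.39·e^(−0.0179·1/12) + 7.59·e^(−0.0179·5/12) + 1.71·e^(−0.0179·6/12)
I = 10.3745 + 7.5336 + 1.6948 = 19.6029
F = (S − I)·e^(rT) = (309.64 − 19.6029) · e^(0.0179·7/12)
= 290.0371 · e^0.010442 = 290.0371 × 1.010497 = £293.08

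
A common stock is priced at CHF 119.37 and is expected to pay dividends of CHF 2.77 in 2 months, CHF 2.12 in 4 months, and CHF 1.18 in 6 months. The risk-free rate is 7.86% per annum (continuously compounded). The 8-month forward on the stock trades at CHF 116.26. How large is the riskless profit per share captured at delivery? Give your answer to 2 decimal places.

PV(dividends) I = 2.77·e^(−0.0786·2/12) + 2.12·e^(−0.0786·4/12) + 1.18·e^(−0.0786·6/12) = 5.9337
Fair forward F* = (S − I)·e^(rT) = (119.37 − 5.9337)·e^0.052400 = 113.4363 × 1.053797 = 119.5388
Market CHF 116.26 < fair 119.5388: forward underpriced → reverse cash-and-carry (short the stock, invest proceeds at r, pay the dividends, go long the forward).
Profit at T = |F_mkt − F*| = |116.26 − 119.5388| = CHF 3.28 per share

CHF 3.28 per share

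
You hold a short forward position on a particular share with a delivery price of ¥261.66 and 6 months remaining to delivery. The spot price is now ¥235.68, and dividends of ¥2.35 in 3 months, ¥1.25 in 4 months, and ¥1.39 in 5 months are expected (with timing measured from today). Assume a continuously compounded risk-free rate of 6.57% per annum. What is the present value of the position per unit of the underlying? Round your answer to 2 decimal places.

¥22.41

PV(remaining dividends) I = 2.35·e^(−0.0657·3/12) + 1.25·e^(−0.0657·4/12) + 1.39·e^(−0.0657·5/12) = 4.8871
Current forward F = (S − I)·e^(rT) = (235.68 − 4.8871)·e^(0.0657·6/12) = 230.7929 × 1.033396 = 238.5005
Value (long) = (F − K)·e^(−rT) = (238.5005 − 261.66) × 0.967684 = -22.4111
Short position value = −(long value) = ¥22.41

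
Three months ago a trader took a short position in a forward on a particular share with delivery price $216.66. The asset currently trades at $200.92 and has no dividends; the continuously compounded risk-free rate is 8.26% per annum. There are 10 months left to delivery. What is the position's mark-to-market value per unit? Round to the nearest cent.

Current fair forward for the remaining 10 months: F = S·e^(r·T), r = 0.0826
F = 200.92 · e^(0.0826 × 10/12) = 200.92 × 1.071258 = 215.2372
Value of long forward = (F − K)·e^(−rT) = (215.2372 − 216.66) · e^(−0.0826·10/12)
= -1.4228 × 0.933482 = -1.33
Short position value = −(long value) = $1.33

$1.33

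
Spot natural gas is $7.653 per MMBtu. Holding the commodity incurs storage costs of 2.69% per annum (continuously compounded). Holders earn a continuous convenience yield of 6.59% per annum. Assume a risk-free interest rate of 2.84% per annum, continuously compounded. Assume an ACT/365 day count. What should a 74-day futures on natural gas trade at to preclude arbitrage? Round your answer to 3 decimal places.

Net carry = r + u − y = 0.0284 + 0.0269 − 0.0659 = -0.0106
F = S·e^((r+u−y)T) = 7.653 · e^(-0.0106 × 74/365) = 7.653 · e^-0.002149
= 7.653 × 0.997853 = $7.637 per MMBtu

$7.637 per MMBtu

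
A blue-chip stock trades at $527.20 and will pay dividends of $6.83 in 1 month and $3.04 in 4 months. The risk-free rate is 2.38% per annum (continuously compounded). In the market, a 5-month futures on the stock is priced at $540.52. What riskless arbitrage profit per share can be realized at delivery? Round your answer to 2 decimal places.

$18.00 per share

PV(dividends) I = 6.83·e^(−0.0238·1/12) + 3.04·e^(−0.0238·4/12) = 9.8324
Fair futures F* = (S − I)·e^(rT) = (527.20 − 9.8324)·e^0.009917 = 517.3676 × 1.009966 = 522.5237
Market $540.52 > fair 522.5237: forward overpriced → cash-and-carry (borrow at r, buy the stock and collect the dividends, short the forward).
Profit at T = |F_mkt − F*| = |540.52 − 522.5237| = $18.00 per share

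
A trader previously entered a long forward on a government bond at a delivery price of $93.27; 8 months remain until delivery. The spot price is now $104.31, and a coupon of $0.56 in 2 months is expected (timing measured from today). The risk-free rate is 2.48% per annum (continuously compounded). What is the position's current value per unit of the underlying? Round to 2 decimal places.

PV(remaining coupons) I = 0.56·e^(−0.0248·2/12) = 0.5577
Current forward F = (S − I)·e^(rT) = (104.31 − 0.5577)·e^(0.0248·8/12) = 103.7523 × 1.016671 = 105.4820
Value (long) = (F − K)·e^(−rT) = (105.4820 − 93.27) × 0.983603 = 12.0118
Value = $12.01

$12.01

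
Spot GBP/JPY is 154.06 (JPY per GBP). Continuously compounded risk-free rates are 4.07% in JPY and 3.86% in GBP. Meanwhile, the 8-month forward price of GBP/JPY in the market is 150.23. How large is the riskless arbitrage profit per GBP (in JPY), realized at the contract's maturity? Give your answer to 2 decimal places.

4.05 per GBP (in JPY)

Fair forward: F* = S·e^(carry·T), with carry = (r_JPY − r_GBP) = 0.0407 − 0.0386 = 0.0021
F* = 154.06 · e^(0.0021 × 8/12) = 154.06 · e^0.001400 = 154.06 × 1.001401 = 154.2758
Market 150.23 < fair 154.2758: forward underpriced → reverse cash-and-carry (short spot, go long the forward).
At maturity, profit = |F_mkt − F*| = |150.23 − 154.2758| = 4.05 per GBP (in JPY)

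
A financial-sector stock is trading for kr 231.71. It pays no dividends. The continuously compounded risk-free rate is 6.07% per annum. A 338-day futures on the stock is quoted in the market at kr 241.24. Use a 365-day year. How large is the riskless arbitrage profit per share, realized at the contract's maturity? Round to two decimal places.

Fair futures: F* = S·e^(carry·T), with carry = r = 0.0607
F* = 231.71 · e^(0.0607 × 338/365) = 231.71 · e^0.056210 = 231.71 × 1.057820 = kr 245.1075
Market kr 241.24 < fair kr 245.1075: forward underpriced → reverse cash-and-carry (short spot, go long the forward).
At maturity, profit = |F_mkt − F*| = |241.24 − 245.1075| = kr 3.87 per share

kr 3.87 per share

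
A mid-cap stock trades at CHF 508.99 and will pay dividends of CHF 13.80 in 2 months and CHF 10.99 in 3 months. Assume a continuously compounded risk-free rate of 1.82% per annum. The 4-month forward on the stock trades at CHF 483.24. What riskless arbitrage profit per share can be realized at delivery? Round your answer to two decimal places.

CHF 4.00 per share

PV(dividends) I = 13.80·e^(−0.0182·2/12) + 10.99·e^(−0.0182·3/12) = 24.6983
Fair forward F* = (S − I)·e^(rT) = (508.99 − 24.6983)·e^0.006067 = 484.2917 × 1.006085 = 487.2386
Market CHF 483.24 < fair 487.2386: forward underpriced → reverse cash-and-carry (short the stock, invest proceeds at r, pay the dividends, go long the forward).
Profit at T = |F_mkt − F*| = |483.24 − 487.2386| = CHF 4.00 per share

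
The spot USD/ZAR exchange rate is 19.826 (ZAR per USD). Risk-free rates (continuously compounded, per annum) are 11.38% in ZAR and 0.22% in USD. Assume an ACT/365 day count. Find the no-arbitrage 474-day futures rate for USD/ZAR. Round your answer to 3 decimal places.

F = S·e^((r_ZAR − r_USD)T) = 19.826 · e^((0.1138 − 0.0022) × 474/365)
= 19.826 · e^0.144927 = 19.826 × 1.155955
F = 22.918 ZAR per USD

22.918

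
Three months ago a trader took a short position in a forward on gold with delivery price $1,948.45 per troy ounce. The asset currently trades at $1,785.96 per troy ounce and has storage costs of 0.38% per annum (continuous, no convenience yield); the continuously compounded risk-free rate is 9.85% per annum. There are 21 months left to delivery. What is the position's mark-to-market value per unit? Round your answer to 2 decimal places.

Current fair forward for the remaining 21 months: F = S·e^((r + u)·T), (r + u) = 0.0985 + 0.0038 = 0.1023
F = 1785.96 · e^(0.1023 × 21/12) = 1785.96 × 1.19605065 = 2136.0986
Value of long forward = (F − K)·e^(−rT) = (2136.0986 − 1948.45) · e^(−0.0985·21/12)
= 187.6486 × 0.84166349 = 157.94
Short position value = −(long value) = -$157.94

-$157.94 per troy ounce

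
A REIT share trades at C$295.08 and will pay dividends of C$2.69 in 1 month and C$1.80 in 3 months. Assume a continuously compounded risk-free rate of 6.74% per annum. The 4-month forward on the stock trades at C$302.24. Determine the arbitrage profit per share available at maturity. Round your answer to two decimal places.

PV(dividends) I = 2.69·e^(−0.0674·1/12) + 1.80·e^(−0.0674·3/12) = 4.4449
Fair forward F* = (S − I)·e^(rT) = (295.08 − 4.4449)·e^0.022467 = 290.6351 × 1.022721 = 297.2386
Market C$302.24 > fair 297.2386: forward overpriced → cash-and-carry (borrow at r, buy the stock and collect the dividends, short the forward).
Profit at T = |F_mkt − F*| = |302.24 − 297.2386| = C$5.00 per share

C$5.00 per share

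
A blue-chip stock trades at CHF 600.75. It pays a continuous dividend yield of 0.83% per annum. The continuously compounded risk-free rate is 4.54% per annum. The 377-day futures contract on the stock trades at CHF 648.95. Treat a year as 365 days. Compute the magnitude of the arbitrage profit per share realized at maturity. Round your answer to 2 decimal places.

Fair futures: F* = S·e^(carry·T), with carry = (r − q) = 0.0454 − 0.0083 = 0.0371
F* = 600.75 · e^(0.0371 × 377/365) = 600.75 · e^0.038320 = 600.75 × 1.039064 = CHF 624.2177
Market CHF 648.95 > fair CHF 624.2177: forward overpriced → cash-and-carry (buy spot, short the forward).
At maturity, profit = |F_mkt − F*| = |648.95 − 624.2177| = CHF 24.73 per share

CHF 24.73 per share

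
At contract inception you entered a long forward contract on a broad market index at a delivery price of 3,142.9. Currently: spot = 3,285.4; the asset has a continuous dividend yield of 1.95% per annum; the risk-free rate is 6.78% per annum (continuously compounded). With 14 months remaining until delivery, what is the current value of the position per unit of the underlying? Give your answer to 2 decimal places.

307.63

Current fair forward for the remaining 14 months: F = S·e^((r − q)·T), (r − q) = 0.0678 − 0.0195 = 0.0483
F = 3285.4 · e^(0.0483 × 14/12) = 3285.4 × 1.05796791 = 3475.8478
Value of long forward = (F − K)·e^(−rT) = (3475.8478 − 3142.9) · e^(−0.0678·14/12)
= 332.9478 × 0.92394753 = 307.63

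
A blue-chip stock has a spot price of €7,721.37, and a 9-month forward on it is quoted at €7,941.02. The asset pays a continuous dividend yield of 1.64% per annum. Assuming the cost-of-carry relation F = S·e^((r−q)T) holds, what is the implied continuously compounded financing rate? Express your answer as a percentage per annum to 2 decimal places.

From F = S·e^((r−q)T): (r − q) = ln(F/S)/T
ln(7941.02/7721.37) = ln(1.028447) = 0.028050
(r − q) = 0.028050 / (9/12) = 0.037400
r = ln(F/S)/T + q = 0.037400 + 0.0164 = 0.053800
r = 5.38%

5.38%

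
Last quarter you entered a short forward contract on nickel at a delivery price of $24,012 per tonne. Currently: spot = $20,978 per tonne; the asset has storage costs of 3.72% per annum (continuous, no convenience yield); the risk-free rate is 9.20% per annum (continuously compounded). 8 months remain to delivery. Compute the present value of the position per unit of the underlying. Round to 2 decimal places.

$1078.76 per tonne

Current fair forward for the remaining 8 months: F = S·e^((r + u)·T), (r + u) = 0.0920 + 0.0372 = 0.1292
F = 20978 · e^(0.1292 × 8/12) = 20978 × 1.08995165 = 22865.0057
Value of long forward = (F − K)·e^(−rT) = (22865.0057 − 24012) · e^(−0.0920·8/12)
= -1146.9943 × 0.94050968 = -1078.76
Short position value = −(long value) = $1078.76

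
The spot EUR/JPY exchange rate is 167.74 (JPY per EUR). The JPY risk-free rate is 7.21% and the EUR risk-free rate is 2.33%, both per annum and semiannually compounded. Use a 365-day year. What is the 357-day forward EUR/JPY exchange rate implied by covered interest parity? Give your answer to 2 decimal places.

175.75

By covered interest parity, F = S · (1+r_JPY/2)^(2T) / (1+r_EUR/2)^(2T)
= 167.74 × 1.071734 / 1.022916 = 167.74 × 1.047724
F = 175.75 JPY per EUR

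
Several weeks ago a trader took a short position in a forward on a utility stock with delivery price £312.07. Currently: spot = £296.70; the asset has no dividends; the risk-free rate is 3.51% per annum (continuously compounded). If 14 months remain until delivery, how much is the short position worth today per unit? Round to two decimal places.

Current fair forward for the remaining 14 months: F = S·e^(r·T), r = 0.0351
F = 296.70 · e^(0.0351 × 14/12) = 296.70 × 1.041800 = 309.1021
Value of long forward = (F − K)·e^(−rT) = (309.1021 − 312.07) · e^(−0.0351·14/12)
= -2.9679 × 0.959877 = -2.85
Short position value = −(long value) = £2.85

£2.85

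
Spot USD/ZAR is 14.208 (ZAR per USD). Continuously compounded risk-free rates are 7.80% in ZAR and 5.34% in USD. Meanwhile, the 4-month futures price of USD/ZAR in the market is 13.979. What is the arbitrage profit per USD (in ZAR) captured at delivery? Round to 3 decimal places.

Fair futures: F* = S·e^(carry·T), with carry = (r_ZAR − r_USD) = 0.0780 − 0.0534 = 0.0246
F* = 14.208 · e^(0.0246 × 4/12) = 14.208 · e^0.008200 = 14.208 × 1.008234 = 14.3250
Market 13.979 < fair 14.3250: forward underpriced → reverse cash-and-carry (short spot, go long the forward).
At maturity, profit = |F_mkt − F*| = |13.979 − 14.3250| = 0.346 per USD (in ZAR)

0.346 per USD (in ZAR)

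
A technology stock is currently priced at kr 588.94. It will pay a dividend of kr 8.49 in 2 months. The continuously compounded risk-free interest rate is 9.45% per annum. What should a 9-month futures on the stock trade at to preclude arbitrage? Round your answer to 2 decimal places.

PV(dividends) I = 8.49·e^(−0.0945·2/12)
I = 8.3573
F = (S − I)·e^(rT) = (588.94 − 8.3573) · e^(0.0945·9/12)
= 580.5827 · e^0.070875 = 580.5827 × 1.073447 = kr 623.22

kr 623.22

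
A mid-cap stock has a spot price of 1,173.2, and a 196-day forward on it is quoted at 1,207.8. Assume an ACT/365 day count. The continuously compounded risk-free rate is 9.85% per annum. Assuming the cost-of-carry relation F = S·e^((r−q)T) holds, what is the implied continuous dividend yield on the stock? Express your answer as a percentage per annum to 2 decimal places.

4.44%

From F = S·e^((r−q)T): (r − q) = ln(F/S)/T
ln(1207.8/1173.2) = ln(1.029492) = 0.029065
(r − q) = 0.029065 / (196/365) = 0.054126
q = r − ln(F/S)/T = 0.0985 − 0.054126 = 0.044374
q = 4.44%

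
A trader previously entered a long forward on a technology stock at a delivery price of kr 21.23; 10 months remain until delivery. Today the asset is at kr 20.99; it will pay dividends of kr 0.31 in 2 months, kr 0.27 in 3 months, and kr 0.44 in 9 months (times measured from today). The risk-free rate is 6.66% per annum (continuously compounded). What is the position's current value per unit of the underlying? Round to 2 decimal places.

PV(remaining dividends) I = 0.31·e^(−0.0666·2/12) + 0.27·e^(−0.0666·3/12) + 0.44·e^(−0.0666·9/12) = 0.9907
Current forward F = (S − I)·e^(rT) = (20.99 − 0.9907)·e^(0.0666·10/12) = 19.9993 × 1.057069 = 21.1406
Value (long) = (F − K)·e^(−rT) = (21.1406 − 21.23) × 0.946012 = -0.0846
Value = -kr 0.08

-kr 0.08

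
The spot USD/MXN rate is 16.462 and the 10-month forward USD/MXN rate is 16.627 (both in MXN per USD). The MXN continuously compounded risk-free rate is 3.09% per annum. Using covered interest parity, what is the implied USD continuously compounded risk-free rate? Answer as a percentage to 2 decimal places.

F = S·e^((r_MXN − r_USD)T) ⇒ r_USD = r_MXN − ln(F/S)/T
ln(16.627/16.462) = 0.009973; /(10/12) = 0.011968
r_USD = 0.0309 − 0.011968 = 0.018932
r_USD = 1.89%

1.89%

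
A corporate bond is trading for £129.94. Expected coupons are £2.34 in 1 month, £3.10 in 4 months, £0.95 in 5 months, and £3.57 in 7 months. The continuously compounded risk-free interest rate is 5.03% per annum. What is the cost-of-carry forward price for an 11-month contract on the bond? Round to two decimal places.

PV(coupons) I = 2.34·e^(−0.0503·1/12) + 3.10·e^(−0.0503·4/12) + 0.95·e^(−0.0503·5/12) + 3.57·e^(−0.0503·7/12)
I = 2.3302 + 3.0485 + 0.9303 + 3.4668 = 9.7758
F = (S − I)·e^(rT) = (129.94 − 9.7758) · e^(0.0503·11/12)
= 120.1642 · e^0.046108 = 120.1642 × 1.047188 = £125.83

£125.83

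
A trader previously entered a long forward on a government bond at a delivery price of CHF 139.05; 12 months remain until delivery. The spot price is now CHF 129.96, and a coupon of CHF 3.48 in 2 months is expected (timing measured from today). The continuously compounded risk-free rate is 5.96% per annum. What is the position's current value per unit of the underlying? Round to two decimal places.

PV(remaining coupons) I = 3.48·e^(−0.0596·2/12) = 3.4456
Current forward F = (S − I)·e^(rT) = (129.96 − 3.4456)·e^(0.0596·12/12) = 126.5144 × 1.061412 = 134.2839
Value (long) = (F − K)·e^(−rT) = (134.2839 − 139.05) × 0.942141 = -4.4903
Value = -CHF 4.49

-CHF 4.49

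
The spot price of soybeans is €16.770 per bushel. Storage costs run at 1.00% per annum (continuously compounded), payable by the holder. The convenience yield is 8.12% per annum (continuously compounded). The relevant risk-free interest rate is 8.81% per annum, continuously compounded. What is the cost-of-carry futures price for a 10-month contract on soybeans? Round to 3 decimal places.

€17.008 per bushel

Net carry = r + u − y = 0.0881 + 0.0100 − 0.0812 = 0.0169
F = S·e^((r+u−y)T) = 16.770 · e^(0.0169 × 10/12) = 16.770 · e^0.014083
= 16.770 × 1.014183 = €17.008 per bushel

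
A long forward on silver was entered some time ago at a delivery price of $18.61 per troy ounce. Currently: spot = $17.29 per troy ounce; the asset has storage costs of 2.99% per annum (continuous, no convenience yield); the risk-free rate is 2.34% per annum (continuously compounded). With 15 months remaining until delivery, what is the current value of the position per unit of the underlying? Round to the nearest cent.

-$0.13 per troy ounce

Current fair forward for the remaining 15 months: F = S·e^((r + u)·T), (r + u) = 0.0234 + 0.0299 = 0.0533
F = 17.29 · e^(0.0533 × 15/12) = 17.29 × 1.068895 = 18.4812
Value of long forward = (F − K)·e^(−rT) = (18.4812 − 18.61) · e^(−0.0234·15/12)
= -0.1288 × 0.971174 = -0.13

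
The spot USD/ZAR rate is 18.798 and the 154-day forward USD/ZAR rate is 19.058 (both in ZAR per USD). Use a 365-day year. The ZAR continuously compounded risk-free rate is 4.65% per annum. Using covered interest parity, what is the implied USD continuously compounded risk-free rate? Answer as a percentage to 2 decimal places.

1.39%

F = S·e^((r_ZAR − r_USD)T) ⇒ r_USD = r_ZAR − ln(F/S)/T
ln(19.058/18.798) = 0.013736; /(154/365) = 0.032556
r_USD = 0.0465 − 0.032556 = 0.013944
r_USD = 1.39%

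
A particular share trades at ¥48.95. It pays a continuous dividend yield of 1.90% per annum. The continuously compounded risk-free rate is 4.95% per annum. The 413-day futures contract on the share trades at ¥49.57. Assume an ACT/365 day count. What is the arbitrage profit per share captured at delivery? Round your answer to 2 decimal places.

Fair futures: F* = S·e^(carry·T), with carry = (r − q) = 0.0495 − 0.0190 = 0.0305
F* = 48.95 · e^(0.0305 × 413/365) = 48.95 · e^0.034511 = 48.95 × 1.035113 = ¥50.6688
Market ¥49.57 < fair ¥50.6688: forward underpriced → reverse cash-and-carry (short spot, go long the forward).
At maturity, profit = |F_mkt − F*| = |49.57 − 50.6688| = ¥1.10 per share

¥1.10 per share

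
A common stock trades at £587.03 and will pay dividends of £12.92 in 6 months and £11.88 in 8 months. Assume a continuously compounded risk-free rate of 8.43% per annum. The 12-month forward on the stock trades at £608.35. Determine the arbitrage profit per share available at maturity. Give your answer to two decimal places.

£4.62 per share

PV(dividends) I = 12.92·e^(−0.0843·6/12) + 11.88·e^(−0.0843·8/12) = 23.6175
Fair forward F* = (S − I)·e^(rT) = (587.03 − 23.6175)·e^0.084300 = 563.4125 × 1.087955 = 612.9674
Market £608.35 < fair 612.9674: forward underpriced → reverse cash-and-carry (short the stock, invest proceeds at r, pay the dividends, go long the forward).
Profit at T = |F_mkt − F*| = |608.35 − 612.9674| = £4.62 per share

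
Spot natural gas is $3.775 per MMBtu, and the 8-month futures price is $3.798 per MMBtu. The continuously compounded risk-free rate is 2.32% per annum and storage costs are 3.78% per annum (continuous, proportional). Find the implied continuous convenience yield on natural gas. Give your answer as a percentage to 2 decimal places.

5.19%

F = S·e^((r+u−y)T) ⇒ (r+u−y) = ln(F/S)/T
ln(3.798/3.775) = 0.006074; /T ⇒ 0.009111
y = r + u − ln(F/S)/T = 0.0232 + 0.0378 − 0.009111 = 0.051889
y = 5.19%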